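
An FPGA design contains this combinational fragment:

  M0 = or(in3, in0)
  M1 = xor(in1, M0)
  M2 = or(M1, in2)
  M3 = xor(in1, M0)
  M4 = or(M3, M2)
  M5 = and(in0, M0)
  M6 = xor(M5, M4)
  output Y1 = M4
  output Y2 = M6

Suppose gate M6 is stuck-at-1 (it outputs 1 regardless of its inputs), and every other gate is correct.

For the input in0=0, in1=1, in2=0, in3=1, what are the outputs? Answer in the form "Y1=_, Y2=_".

Y1=0, Y2=1

Propagate with M6 forced: M0=1, M1=0, M2=0, M3=0, M4=0, M5=0, M6=1 [stuck-at-1].
So the outputs are Y1=0, Y2=1. (Without the fault they would be Y1=0, Y2=0.)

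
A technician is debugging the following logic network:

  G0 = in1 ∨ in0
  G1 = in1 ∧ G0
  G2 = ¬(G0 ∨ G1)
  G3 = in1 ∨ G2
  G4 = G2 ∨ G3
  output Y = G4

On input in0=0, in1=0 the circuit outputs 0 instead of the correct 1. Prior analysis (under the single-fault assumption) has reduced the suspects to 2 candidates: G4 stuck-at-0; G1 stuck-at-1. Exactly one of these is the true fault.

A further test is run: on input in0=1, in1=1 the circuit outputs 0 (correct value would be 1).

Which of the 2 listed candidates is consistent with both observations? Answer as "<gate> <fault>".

G4 stuck-at-0

Evaluate each candidate on input in0=1, in1=1:
  G4 stuck-at-0: G0=1, G1=1, G2=0, G3=1, G4=0 [stuck-at-0] → 0 — matches
  G1 stuck-at-1: G0=1, G1=1 [stuck-at-1], G2=0, G3=1, G4=1 → 1 — eliminated
Only G4 stuck-at-0 reproduces the observed 0.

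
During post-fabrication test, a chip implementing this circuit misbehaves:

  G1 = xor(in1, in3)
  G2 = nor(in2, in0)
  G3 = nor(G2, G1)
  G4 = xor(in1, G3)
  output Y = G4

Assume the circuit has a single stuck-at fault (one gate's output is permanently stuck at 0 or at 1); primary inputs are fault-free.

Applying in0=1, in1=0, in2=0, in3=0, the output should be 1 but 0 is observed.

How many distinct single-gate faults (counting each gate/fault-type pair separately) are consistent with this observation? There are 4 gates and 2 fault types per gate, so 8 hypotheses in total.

Fault-free: G1=0, G2=0, G3=1, G4=1 → 1. Observed 0.
  G1 stuck-at-0: output 1 ✗
  G1 stuck-at-1: output 0 ✓
  G2 stuck-at-0: output 1 ✗
  G2 stuck-at-1: output 0 ✓
  G3 stuck-at-0: output 0 ✓
  G3 stuck-at-1: output 1 ✗
  G4 stuck-at-0: output 0 ✓
  G4 stuck-at-1: output 1 ✗
Consistent faults: {G1 stuck-at-1, G2 stuck-at-1, G3 stuck-at-0, G4 stuck-at-0} — 4 in all.

4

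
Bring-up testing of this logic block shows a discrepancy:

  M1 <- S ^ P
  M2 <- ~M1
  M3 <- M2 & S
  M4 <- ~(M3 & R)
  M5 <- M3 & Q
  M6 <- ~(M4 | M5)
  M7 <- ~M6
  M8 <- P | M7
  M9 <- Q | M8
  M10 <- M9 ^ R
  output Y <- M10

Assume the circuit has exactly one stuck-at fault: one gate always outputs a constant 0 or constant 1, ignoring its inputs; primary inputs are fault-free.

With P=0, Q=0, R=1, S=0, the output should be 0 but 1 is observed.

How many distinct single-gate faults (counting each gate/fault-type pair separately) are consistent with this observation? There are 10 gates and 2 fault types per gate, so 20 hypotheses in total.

7

Fault-free: M1=0, M2=1, M3=0, M4=1, M5=0, M6=0, M7=1, M8=1, M9=1, M10=0 → 0. Observed 1.
  M1: none of the 2 fault types match ✗
  M2: none of the 2 fault types match ✗
  M3: stuck-at-1 ✓; others ✗
  M4: stuck-at-0 ✓; others ✗
  M5: none of the 2 fault types match ✗
  M6: stuck-at-1 ✓; others ✗
  M7: stuck-at-0 ✓; others ✗
  M8: stuck-at-0 ✓; others ✗
  M9: stuck-at-0 ✓; others ✗
  M10: stuck-at-1 ✓; others ✗
Consistent faults: {M3 stuck-at-1, M4 stuck-at-0, M6 stuck-at-1, M7 stuck-at-0, M8 stuck-at-0, M9 stuck-at-0, M10 stuck-at-1} — 7 in all.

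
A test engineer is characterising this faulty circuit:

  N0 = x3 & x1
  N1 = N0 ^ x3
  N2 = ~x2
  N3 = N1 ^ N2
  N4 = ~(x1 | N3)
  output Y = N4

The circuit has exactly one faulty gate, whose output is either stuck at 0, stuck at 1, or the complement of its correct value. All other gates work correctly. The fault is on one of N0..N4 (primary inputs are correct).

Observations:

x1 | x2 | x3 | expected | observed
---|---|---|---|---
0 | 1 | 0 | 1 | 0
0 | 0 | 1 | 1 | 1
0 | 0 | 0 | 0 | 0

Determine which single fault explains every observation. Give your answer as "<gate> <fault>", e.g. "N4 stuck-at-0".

N2 stuck-at-1

Fault-free values for test 1 (x1=0, x2=1, x3=0): N0=0, N1=0, N2=0, N3=0, N4=1, giving Y=1. Observed 0.
Test 1: faults giving observed 0 are {N0 stuck-at-1, N0 inverted output, N1 stuck-at-1, N1 inverted output, N2 stuck-at-1, N2 inverted output, N3 stuck-at-1, N3 inverted output, N4 stuck-at-0, N4 inverted output}.
Test 2 (x1=0, x2=0, x3=1): fault-free N0=0, N1=1, N2=1, N3=0, N4=1 → 1; observed 1. Eliminates N0 stuck-at-1, N0 inverted output, N1 inverted output, N2 inverted output, N3 stuck-at-1, N3 inverted output, N4 stuck-at-0, N4 inverted output.
Test 3 (x1=0, x2=0, x3=0): fault-free N0=0, N1=0, N2=1, N3=1, N4=0 → 0; observed 0. Eliminates N1 stuck-at-1.
Only N2 stuck-at-1 is consistent with every test.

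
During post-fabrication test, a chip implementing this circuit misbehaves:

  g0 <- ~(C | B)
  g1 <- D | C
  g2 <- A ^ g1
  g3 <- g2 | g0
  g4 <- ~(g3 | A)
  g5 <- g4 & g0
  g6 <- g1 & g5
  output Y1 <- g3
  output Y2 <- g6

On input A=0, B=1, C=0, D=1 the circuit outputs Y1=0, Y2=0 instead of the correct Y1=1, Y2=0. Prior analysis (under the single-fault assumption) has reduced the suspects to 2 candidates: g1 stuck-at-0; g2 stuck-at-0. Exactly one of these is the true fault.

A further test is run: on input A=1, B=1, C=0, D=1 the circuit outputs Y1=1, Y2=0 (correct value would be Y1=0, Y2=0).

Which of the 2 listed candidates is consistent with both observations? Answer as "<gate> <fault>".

Evaluate each candidate on input A=1, B=1, C=0, D=1:
  g1 stuck-at-0: g0=0, g1=0 [stuck-at-0], g2=1, g3=1, g4=0, g5=0, g6=0 → Y1=1, Y2=0 — matches
  g2 stuck-at-0: g0=0, g1=1, g2=0 [stuck-at-0], g3=0, g4=0, g5=0, g6=0 → Y1=0, Y2=0 — eliminated
Only g1 stuck-at-0 reproduces the observed Y1=1, Y2=0.

g1 stuck-at-0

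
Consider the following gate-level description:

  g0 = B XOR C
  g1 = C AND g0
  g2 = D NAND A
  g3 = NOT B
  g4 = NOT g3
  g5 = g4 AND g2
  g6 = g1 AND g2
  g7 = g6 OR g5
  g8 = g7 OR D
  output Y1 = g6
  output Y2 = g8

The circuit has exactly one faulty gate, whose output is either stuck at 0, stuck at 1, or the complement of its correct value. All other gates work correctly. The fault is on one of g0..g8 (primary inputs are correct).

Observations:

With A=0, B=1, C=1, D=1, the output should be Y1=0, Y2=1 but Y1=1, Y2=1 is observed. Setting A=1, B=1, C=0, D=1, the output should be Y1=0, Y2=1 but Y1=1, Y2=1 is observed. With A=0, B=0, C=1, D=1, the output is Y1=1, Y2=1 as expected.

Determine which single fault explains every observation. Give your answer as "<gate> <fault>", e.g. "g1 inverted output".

g6 stuck-at-1

Fault-free values for test 1 (A=0, B=1, C=1, D=1): g0=0, g1=0, g2=1, g3=0, g4=1, g5=1, g6=0, g7=1, g8=1, giving Y1=0, Y2=1. Observed Y1=1, Y2=1.
Test 1: faults giving observed Y1=1, Y2=1 are {g0 stuck-at-1, g0 inverted output, g1 stuck-at-1, g1 inverted output, g6 stuck-at-1, g6 inverted output}.
Test 2 (A=1, B=1, C=0, D=1): fault-free g0=1, g1=0, g2=0, g3=0, g4=1, g5=0, g6=0, g7=0, g8=1 → Y1=0, Y2=1; observed Y1=1, Y2=1. Eliminates g0 stuck-at-1, g0 inverted output, g1 stuck-at-1, g1 inverted output.
Test 3 (A=0, B=0, C=1, D=1): fault-free g0=1, g1=1, g2=1, g3=1, g4=0, g5=0, g6=1, g7=1, g8=1 → Y1=1, Y2=1; observed Y1=1, Y2=1. Eliminates g6 inverted output.
Only g6 stuck-at-1 is consistent with every test.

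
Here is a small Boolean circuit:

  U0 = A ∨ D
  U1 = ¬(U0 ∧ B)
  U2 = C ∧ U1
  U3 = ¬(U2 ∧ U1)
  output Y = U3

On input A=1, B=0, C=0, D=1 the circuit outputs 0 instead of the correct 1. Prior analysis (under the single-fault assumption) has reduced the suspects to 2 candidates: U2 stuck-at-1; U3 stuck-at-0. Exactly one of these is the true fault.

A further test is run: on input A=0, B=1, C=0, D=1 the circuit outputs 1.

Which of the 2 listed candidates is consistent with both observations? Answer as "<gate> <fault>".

Evaluate each candidate on input A=0, B=1, C=0, D=1:
  U2 stuck-at-1: U0=1, U1=0, U2=1 [stuck-at-1], U3=1 → 1 — matches
  U3 stuck-at-0: U0=1, U1=0, U2=0, U3=0 [stuck-at-0] → 0 — eliminated
Only U2 stuck-at-1 reproduces the observed 1.

U2 stuck-at-1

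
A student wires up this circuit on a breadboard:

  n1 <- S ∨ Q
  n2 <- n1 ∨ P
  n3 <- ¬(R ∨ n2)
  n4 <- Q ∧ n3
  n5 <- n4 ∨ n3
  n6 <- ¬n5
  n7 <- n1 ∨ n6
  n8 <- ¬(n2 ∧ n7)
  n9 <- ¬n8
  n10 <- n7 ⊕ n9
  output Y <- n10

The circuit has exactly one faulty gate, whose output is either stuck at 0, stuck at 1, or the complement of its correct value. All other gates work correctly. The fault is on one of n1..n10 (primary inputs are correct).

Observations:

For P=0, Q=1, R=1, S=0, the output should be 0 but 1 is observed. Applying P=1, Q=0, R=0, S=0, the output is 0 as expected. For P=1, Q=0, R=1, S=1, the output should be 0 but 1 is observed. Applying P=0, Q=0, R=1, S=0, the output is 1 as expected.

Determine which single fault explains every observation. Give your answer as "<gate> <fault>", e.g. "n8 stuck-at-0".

n2 stuck-at-0

Fault-free values for test 1 (P=0, Q=1, R=1, S=0): n1=1, n2=1, n3=0, n4=0, n5=0, n6=1, n7=1, n8=0, n9=1, n10=0, giving Y=0. Observed 1.
Test 1: faults giving observed 1 are {n1 stuck-at-0, n1 inverted output, n2 stuck-at-0, n2 inverted output, n8 stuck-at-1, n8 inverted output, n9 stuck-at-0, n9 inverted output, n10 stuck-at-1, n10 inverted output}.
Test 2 (P=1, Q=0, R=0, S=0): fault-free n1=0, n2=1, n3=0, n4=0, n5=0, n6=1, n7=1, n8=0, n9=1, n10=0 → 0; observed 0. Eliminates n8 stuck-at-1, n8 inverted output, n9 stuck-at-0, n9 inverted output, n10 stuck-at-1, n10 inverted output.
Test 3 (P=1, Q=0, R=1, S=1): fault-free n1=1, n2=1, n3=0, n4=0, n5=0, n6=1, n7=1, n8=0, n9=1, n10=0 → 0; observed 1. Eliminates n1 stuck-at-0, n1 inverted output.
Test 4 (P=0, Q=0, R=1, S=0): fault-free n1=0, n2=0, n3=0, n4=0, n5=0, n6=1, n7=1, n8=1, n9=0, n10=1 → 1; observed 1. Eliminates n2 inverted output.
Only n2 stuck-at-0 is consistent with every test.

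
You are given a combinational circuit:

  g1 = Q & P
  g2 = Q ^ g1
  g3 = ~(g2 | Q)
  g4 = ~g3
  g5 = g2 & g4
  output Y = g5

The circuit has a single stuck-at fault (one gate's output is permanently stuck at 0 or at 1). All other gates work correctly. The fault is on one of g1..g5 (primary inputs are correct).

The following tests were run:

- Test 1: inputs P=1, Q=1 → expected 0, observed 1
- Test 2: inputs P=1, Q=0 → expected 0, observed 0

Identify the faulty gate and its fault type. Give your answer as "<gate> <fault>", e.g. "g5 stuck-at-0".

Fault-free values for test 1 (P=1, Q=1): g1=1, g2=0, g3=0, g4=1, g5=0, giving Y=0. Observed 1.
Test 1: faults giving observed 1 are {g1 stuck-at-0, g2 stuck-at-1, g5 stuck-at-1}.
Test 2 (P=1, Q=0): fault-free g1=0, g2=0, g3=1, g4=0, g5=0 → 0; observed 0. Eliminates g2 stuck-at-1, g5 stuck-at-1.
Only g1 stuck-at-0 is consistent with every test.

g1 stuck-at-0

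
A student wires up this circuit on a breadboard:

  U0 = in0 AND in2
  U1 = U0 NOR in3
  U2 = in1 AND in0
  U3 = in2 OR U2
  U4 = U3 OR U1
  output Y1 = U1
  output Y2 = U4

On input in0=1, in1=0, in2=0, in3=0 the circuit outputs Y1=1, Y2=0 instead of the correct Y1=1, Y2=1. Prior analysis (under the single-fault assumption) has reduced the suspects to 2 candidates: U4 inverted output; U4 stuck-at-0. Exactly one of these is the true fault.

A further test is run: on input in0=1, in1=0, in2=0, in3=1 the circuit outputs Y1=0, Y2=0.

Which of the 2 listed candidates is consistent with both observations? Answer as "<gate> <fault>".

U4 stuck-at-0

Evaluate each candidate on input in0=1, in1=0, in2=0, in3=1:
  U4 inverted output: U0=0, U1=0, U2=0, U3=0, U4=1 [inverted output] → Y1=0, Y2=1 — eliminated
  U4 stuck-at-0: U0=0, U1=0, U2=0, U3=0, U4=0 [stuck-at-0] → Y1=0, Y2=0 — matches
Only U4 stuck-at-0 reproduces the observed Y1=0, Y2=0.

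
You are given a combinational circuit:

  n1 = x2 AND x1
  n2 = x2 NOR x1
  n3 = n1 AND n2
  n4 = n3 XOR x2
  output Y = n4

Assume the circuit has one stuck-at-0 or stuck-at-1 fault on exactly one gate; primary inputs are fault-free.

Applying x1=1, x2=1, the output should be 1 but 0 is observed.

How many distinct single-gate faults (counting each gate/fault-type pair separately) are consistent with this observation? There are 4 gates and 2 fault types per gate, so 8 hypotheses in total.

3

Fault-free: n1=1, n2=0, n3=0, n4=1 → 1. Observed 0.
  n1 stuck-at-0: output 1 ✗
  n1 stuck-at-1: output 1 ✗
  n2 stuck-at-0: output 1 ✗
  n2 stuck-at-1: output 0 ✓
  n3 stuck-at-0: output 1 ✗
  n3 stuck-at-1: output 0 ✓
  n4 stuck-at-0: output 0 ✓
  n4 stuck-at-1: output 1 ✗
Consistent faults: {n2 stuck-at-1, n3 stuck-at-1, n4 stuck-at-0} — 3 in all.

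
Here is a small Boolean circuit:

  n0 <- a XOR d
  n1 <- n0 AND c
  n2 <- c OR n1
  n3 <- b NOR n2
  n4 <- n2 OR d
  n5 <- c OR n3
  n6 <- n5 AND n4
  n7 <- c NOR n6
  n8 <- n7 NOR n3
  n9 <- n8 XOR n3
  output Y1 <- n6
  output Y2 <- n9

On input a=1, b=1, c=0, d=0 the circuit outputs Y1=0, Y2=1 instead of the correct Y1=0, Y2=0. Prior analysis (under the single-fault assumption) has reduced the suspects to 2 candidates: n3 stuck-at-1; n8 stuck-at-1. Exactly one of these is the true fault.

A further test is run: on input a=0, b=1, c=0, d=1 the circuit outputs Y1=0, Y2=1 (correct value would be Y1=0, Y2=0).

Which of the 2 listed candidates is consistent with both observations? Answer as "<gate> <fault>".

Evaluate each candidate on input a=0, b=1, c=0, d=1:
  n3 stuck-at-1: n0=1, n1=0, n2=0, n3=1 [stuck-at-1], n4=1, n5=1, n6=1, n7=0, n8=0, n9=1 → Y1=1, Y2=1 — eliminated
  n8 stuck-at-1: n0=1, n1=0, n2=0, n3=0, n4=1, n5=0, n6=0, n7=1, n8=1 [stuck-at-1], n9=1 → Y1=0, Y2=1 — matches
Only n8 stuck-at-1 reproduces the observed Y1=0, Y2=1.

n8 stuck-at-1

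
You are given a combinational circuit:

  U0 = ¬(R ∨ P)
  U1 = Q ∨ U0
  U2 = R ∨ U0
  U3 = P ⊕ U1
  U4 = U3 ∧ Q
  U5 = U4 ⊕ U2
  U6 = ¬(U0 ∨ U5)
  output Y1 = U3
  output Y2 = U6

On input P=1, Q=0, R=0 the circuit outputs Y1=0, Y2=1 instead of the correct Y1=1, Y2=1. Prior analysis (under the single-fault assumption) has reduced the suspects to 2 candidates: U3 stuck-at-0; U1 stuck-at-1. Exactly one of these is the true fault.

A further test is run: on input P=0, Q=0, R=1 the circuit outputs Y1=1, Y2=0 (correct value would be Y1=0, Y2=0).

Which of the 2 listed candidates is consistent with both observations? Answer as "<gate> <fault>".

Evaluate each candidate on input P=0, Q=0, R=1:
  U3 stuck-at-0: U0=0, U1=0, U2=1, U3=0 [stuck-at-0], U4=0, U5=1, U6=0 → Y1=0, Y2=0 — eliminated
  U1 stuck-at-1: U0=0, U1=1 [stuck-at-1], U2=1, U3=1, U4=0, U5=1, U6=0 → Y1=1, Y2=0 — matches
Only U1 stuck-at-1 reproduces the observed Y1=1, Y2=0.

U1 stuck-at-1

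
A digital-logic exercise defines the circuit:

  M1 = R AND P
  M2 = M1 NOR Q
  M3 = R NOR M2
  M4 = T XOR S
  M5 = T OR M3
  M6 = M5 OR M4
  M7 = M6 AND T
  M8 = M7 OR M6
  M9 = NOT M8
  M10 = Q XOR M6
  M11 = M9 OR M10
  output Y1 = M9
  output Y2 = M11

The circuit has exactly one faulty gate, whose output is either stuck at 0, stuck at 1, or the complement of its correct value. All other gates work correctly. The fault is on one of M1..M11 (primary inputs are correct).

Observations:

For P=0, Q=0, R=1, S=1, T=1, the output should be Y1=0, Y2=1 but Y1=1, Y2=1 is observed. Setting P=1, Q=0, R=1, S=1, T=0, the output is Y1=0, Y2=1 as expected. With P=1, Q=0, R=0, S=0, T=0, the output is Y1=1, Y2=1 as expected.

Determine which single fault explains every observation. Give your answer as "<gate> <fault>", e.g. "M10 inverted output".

M5 stuck-at-0

Fault-free values for test 1 (P=0, Q=0, R=1, S=1, T=1): M1=0, M2=1, M3=0, M4=0, M5=1, M6=1, M7=1, M8=1, M9=0, M10=1, M11=1, giving Y1=0, Y2=1. Observed Y1=1, Y2=1.
Test 1: faults giving observed Y1=1, Y2=1 are {M5 stuck-at-0, M5 inverted output, M6 stuck-at-0, M6 inverted output, M8 stuck-at-0, M8 inverted output, M9 stuck-at-1, M9 inverted output}.
Test 2 (P=1, Q=0, R=1, S=1, T=0): fault-free M1=1, M2=0, M3=0, M4=1, M5=0, M6=1, M7=0, M8=1, M9=0, M10=1, M11=1 → Y1=0, Y2=1; observed Y1=0, Y2=1. Eliminates M6 stuck-at-0, M6 inverted output, M8 stuck-at-0, M8 inverted output, M9 stuck-at-1, M9 inverted output.
Test 3 (P=1, Q=0, R=0, S=0, T=0): fault-free M1=0, M2=1, M3=0, M4=0, M5=0, M6=0, M7=0, M8=0, M9=1, M10=0, M11=1 → Y1=1, Y2=1; observed Y1=1, Y2=1. Eliminates M5 inverted output.
Only M5 stuck-at-0 is consistent with every test.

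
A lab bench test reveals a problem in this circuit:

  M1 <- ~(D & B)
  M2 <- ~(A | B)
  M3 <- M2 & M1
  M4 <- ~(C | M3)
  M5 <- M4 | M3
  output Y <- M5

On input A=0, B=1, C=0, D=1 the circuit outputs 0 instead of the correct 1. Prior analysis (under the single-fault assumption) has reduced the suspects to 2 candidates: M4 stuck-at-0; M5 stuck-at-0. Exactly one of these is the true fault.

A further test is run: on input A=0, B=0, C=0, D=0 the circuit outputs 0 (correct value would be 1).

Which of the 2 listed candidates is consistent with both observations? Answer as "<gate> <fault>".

Evaluate each candidate on input A=0, B=0, C=0, D=0:
  M4 stuck-at-0: M1=1, M2=1, M3=1, M4=0 [stuck-at-0], M5=1 → 1 — eliminated
  M5 stuck-at-0: M1=1, M2=1, M3=1, M4=0, M5=0 [stuck-at-0] → 0 — matches
Only M5 stuck-at-0 reproduces the observed 0.

M5 stuck-at-0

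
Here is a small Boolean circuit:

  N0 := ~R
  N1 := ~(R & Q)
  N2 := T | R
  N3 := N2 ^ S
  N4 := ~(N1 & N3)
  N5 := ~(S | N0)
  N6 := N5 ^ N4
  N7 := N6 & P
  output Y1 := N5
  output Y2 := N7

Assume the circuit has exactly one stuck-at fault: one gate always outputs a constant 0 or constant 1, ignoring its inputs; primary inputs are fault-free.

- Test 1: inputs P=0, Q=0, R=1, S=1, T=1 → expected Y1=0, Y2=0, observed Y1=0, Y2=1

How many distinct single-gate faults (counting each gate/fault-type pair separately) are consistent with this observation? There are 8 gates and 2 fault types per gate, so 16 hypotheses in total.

1

Fault-free: N0=0, N1=1, N2=1, N3=0, N4=1, N5=0, N6=1, N7=0 → Y1=0, Y2=0. Observed Y1=0, Y2=1.
  N0: none of the 2 fault types match ✗
  N1: none of the 2 fault types match ✗
  N2: none of the 2 fault types match ✗
  N3: none of the 2 fault types match ✗
  N4: none of the 2 fault types match ✗
  N5: none of the 2 fault types match ✗
  N6: none of the 2 fault types match ✗
  N7: stuck-at-1 ✓; others ✗
Consistent faults: {N7 stuck-at-1} — 1 in all.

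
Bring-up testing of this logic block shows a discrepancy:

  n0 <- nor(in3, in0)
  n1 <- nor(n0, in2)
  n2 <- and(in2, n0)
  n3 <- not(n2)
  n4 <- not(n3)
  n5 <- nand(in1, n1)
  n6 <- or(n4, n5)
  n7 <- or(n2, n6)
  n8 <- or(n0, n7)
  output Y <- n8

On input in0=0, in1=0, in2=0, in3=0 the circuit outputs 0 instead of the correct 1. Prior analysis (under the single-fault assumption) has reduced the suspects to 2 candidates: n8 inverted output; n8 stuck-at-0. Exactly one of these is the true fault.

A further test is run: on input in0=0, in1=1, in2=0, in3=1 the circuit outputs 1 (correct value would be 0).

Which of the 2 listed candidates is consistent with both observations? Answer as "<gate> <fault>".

Evaluate each candidate on input in0=0, in1=1, in2=0, in3=1:
  n8 inverted output: n0=0, n1=1, n2=0, n3=1, n4=0, n5=0, n6=0, n7=0, n8=1 [inverted output] → 1 — matches
  n8 stuck-at-0: n0=0, n1=1, n2=0, n3=1, n4=0, n5=0, n6=0, n7=0, n8=0 [stuck-at-0] → 0 — eliminated
Only n8 inverted output reproduces the observed 1.

n8 inverted output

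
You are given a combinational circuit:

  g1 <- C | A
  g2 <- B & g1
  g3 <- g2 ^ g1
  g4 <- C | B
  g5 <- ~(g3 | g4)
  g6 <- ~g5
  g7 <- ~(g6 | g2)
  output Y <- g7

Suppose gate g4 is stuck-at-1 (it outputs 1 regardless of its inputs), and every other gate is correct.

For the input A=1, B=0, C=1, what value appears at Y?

Propagate with g4 forced: g1=1, g2=0, g3=1, g4=1 [stuck-at-1], g5=0, g6=1, g7=0.
So Y = 0. (Same as the fault-free value — the fault is masked on this input.)

0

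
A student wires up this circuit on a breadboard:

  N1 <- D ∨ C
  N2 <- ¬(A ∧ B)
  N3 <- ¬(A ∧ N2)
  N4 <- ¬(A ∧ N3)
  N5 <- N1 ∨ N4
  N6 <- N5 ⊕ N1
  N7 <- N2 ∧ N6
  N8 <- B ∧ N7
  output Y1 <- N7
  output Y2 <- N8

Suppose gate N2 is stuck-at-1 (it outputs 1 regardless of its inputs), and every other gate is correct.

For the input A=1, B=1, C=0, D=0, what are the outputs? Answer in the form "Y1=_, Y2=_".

Y1=1, Y2=1

Propagate with N2 forced: N1=0, N2=1 [stuck-at-1], N3=0, N4=1, N5=1, N6=1, N7=1, N8=1.
So the outputs are Y1=1, Y2=1. (Without the fault they would be Y1=0, Y2=0.)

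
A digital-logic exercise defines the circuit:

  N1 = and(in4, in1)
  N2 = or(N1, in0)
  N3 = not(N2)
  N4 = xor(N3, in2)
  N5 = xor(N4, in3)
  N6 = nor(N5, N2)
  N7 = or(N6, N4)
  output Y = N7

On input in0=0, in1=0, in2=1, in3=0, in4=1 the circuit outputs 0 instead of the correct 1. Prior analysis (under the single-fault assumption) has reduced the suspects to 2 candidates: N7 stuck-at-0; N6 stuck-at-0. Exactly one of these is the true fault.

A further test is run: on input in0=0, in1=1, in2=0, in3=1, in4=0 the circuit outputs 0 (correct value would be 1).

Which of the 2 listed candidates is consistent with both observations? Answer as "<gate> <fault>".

Evaluate each candidate on input in0=0, in1=1, in2=0, in3=1, in4=0:
  N7 stuck-at-0: N1=0, N2=0, N3=1, N4=1, N5=0, N6=1, N7=0 [stuck-at-0] → 0 — matches
  N6 stuck-at-0: N1=0, N2=0, N3=1, N4=1, N5=0, N6=0 [stuck-at-0], N7=1 → 1 — eliminated
Only N7 stuck-at-0 reproduces the observed 0.

N7 stuck-at-0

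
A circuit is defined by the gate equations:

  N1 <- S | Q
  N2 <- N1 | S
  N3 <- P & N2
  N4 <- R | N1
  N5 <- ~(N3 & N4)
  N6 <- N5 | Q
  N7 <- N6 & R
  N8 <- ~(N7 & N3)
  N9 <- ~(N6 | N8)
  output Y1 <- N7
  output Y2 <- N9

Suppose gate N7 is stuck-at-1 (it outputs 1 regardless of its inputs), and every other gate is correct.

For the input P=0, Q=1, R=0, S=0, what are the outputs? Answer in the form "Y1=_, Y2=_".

Y1=1, Y2=0

Propagate with N7 forced: N1=1, N2=1, N3=0, N4=1, N5=1, N6=1, N7=1 [stuck-at-1], N8=1, N9=0.
So the outputs are Y1=1, Y2=0. (Without the fault they would be Y1=0, Y2=0.)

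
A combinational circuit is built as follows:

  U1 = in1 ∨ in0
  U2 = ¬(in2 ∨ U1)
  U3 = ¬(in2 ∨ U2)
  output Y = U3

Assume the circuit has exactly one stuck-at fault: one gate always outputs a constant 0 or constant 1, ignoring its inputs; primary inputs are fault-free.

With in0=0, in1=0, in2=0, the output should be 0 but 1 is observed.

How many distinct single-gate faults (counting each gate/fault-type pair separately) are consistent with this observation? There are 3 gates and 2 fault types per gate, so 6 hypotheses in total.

3

Fault-free: U1=0, U2=1, U3=0 → 0. Observed 1.
  U1 stuck-at-0: output 0 ✗
  U1 stuck-at-1: output 1 ✓
  U2 stuck-at-0: output 1 ✓
  U2 stuck-at-1: output 0 ✗
  U3 stuck-at-0: output 0 ✗
  U3 stuck-at-1: output 1 ✓
Consistent faults: {U1 stuck-at-1, U2 stuck-at-0, U3 stuck-at-1} — 3 in all.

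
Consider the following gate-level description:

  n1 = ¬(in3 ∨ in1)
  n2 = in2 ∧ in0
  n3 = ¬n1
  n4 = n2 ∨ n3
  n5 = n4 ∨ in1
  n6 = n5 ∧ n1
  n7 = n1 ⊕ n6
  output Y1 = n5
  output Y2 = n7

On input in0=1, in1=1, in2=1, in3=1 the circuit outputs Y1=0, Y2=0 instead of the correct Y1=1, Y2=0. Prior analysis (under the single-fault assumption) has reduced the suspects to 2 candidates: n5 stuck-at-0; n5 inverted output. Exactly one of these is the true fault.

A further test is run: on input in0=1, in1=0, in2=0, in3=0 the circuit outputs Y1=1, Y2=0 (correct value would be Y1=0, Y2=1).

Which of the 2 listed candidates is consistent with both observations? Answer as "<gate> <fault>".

Evaluate each candidate on input in0=1, in1=0, in2=0, in3=0:
  n5 stuck-at-0: n1=1, n2=0, n3=0, n4=0, n5=0 [stuck-at-0], n6=0, n7=1 → Y1=0, Y2=1 — eliminated
  n5 inverted output: n1=1, n2=0, n3=0, n4=0, n5=1 [inverted output], n6=1, n7=0 → Y1=1, Y2=0 — matches
Only n5 inverted output reproduces the observed Y1=1, Y2=0.

n5 inverted output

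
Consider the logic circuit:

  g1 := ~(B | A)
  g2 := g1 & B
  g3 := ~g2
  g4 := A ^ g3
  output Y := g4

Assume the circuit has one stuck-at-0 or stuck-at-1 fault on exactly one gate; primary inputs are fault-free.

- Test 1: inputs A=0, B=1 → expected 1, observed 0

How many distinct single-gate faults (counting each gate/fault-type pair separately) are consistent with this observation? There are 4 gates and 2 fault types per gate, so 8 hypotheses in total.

4

Fault-free: g1=0, g2=0, g3=1, g4=1 → 1. Observed 0.
  g1 stuck-at-0: output 1 ✗
  g1 stuck-at-1: output 0 ✓
  g2 stuck-at-0: output 1 ✗
  g2 stuck-at-1: output 0 ✓
  g3 stuck-at-0: output 0 ✓
  g3 stuck-at-1: output 1 ✗
  g4 stuck-at-0: output 0 ✓
  g4 stuck-at-1: output 1 ✗
Consistent faults: {g1 stuck-at-1, g2 stuck-at-1, g3 stuck-at-0, g4 stuck-at-0} — 4 in all.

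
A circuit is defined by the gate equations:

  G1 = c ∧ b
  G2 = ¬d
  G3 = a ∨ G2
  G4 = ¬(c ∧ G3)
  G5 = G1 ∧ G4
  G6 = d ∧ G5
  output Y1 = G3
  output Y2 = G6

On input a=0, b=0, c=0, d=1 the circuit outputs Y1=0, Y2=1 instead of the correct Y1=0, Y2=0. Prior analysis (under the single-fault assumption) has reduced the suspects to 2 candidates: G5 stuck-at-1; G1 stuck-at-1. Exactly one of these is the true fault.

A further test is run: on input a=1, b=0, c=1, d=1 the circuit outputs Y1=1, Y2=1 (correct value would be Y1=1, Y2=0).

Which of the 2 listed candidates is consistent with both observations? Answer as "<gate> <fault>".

Evaluate each candidate on input a=1, b=0, c=1, d=1:
  G5 stuck-at-1: G1=0, G2=0, G3=1, G4=0, G5=1 [stuck-at-1], G6=1 → Y1=1, Y2=1 — matches
  G1 stuck-at-1: G1=1 [stuck-at-1], G2=0, G3=1, G4=0, G5=0, G6=0 → Y1=1, Y2=0 — eliminated
Only G5 stuck-at-1 reproduces the observed Y1=1, Y2=1.

G5 stuck-at-1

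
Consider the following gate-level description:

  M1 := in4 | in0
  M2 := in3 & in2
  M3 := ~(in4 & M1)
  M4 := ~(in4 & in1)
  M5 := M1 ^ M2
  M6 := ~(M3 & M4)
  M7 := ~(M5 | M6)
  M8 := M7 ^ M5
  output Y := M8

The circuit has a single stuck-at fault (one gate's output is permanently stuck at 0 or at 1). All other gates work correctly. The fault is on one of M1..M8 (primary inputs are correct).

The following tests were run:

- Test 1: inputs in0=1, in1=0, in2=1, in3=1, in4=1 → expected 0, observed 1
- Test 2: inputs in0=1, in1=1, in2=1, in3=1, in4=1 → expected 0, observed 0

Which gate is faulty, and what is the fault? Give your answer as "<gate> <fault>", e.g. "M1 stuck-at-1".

Fault-free values for test 1 (in0=1, in1=0, in2=1, in3=1, in4=1): M1=1, M2=1, M3=0, M4=1, M5=0, M6=1, M7=0, M8=0, giving Y=0. Observed 1.
Test 1: faults giving observed 1 are {M1 stuck-at-0, M2 stuck-at-0, M3 stuck-at-1, M5 stuck-at-1, M6 stuck-at-0, M7 stuck-at-1, M8 stuck-at-1}.
Test 2 (in0=1, in1=1, in2=1, in3=1, in4=1): fault-free M1=1, M2=1, M3=0, M4=0, M5=0, M6=1, M7=0, M8=0 → 0; observed 0. Eliminates M1 stuck-at-0, M2 stuck-at-0, M5 stuck-at-1, M6 stuck-at-0, M7 stuck-at-1, M8 stuck-at-1.
Only M3 stuck-at-1 is consistent with every test.

M3 stuck-at-1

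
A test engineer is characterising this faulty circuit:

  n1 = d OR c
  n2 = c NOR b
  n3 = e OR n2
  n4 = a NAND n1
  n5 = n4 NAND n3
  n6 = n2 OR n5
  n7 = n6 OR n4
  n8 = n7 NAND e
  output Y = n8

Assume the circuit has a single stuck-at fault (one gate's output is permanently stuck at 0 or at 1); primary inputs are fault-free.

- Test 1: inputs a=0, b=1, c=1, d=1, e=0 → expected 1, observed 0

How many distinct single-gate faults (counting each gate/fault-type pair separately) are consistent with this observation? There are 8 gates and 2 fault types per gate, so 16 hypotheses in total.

1

Fault-free: n1=1, n2=0, n3=0, n4=1, n5=1, n6=1, n7=1, n8=1 → 1. Observed 0.
  n1: none of the 2 fault types match ✗
  n2: none of the 2 fault types match ✗
  n3: none of the 2 fault types match ✗
  n4: none of the 2 fault types match ✗
  n5: none of the 2 fault types match ✗
  n6: none of the 2 fault types match ✗
  n7: none of the 2 fault types match ✗
  n8: stuck-at-0 ✓; others ✗
Consistent faults: {n8 stuck-at-0} — 1 in all.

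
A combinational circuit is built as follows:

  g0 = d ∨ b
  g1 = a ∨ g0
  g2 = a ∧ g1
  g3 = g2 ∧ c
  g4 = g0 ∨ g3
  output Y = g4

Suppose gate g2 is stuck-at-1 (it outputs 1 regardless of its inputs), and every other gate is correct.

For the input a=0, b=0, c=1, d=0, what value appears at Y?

Propagate with g2 forced: g0=0, g1=0, g2=1 [stuck-at-1], g3=1, g4=1.
So Y = 1. (Without the fault it would be 0.)

1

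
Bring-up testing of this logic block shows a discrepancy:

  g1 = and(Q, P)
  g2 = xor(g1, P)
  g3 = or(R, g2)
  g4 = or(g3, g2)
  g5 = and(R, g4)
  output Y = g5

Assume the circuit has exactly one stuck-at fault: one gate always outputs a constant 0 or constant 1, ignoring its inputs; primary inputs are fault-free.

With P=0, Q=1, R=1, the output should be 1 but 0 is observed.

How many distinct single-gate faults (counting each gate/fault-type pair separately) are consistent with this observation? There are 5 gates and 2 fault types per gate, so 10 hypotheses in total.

3

Fault-free: g1=0, g2=0, g3=1, g4=1, g5=1 → 1. Observed 0.
  g1 stuck-at-0: output 1 ✗
  g1 stuck-at-1: output 1 ✗
  g2 stuck-at-0: output 1 ✗
  g2 stuck-at-1: output 1 ✗
  g3 stuck-at-0: output 0 ✓
  g3 stuck-at-1: output 1 ✗
  g4 stuck-at-0: output 0 ✓
  g4 stuck-at-1: output 1 ✗
  g5 stuck-at-0: output 0 ✓
  g5 stuck-at-1: output 1 ✗
Consistent faults: {g3 stuck-at-0, g4 stuck-at-0, g5 stuck-at-0} — 3 in all.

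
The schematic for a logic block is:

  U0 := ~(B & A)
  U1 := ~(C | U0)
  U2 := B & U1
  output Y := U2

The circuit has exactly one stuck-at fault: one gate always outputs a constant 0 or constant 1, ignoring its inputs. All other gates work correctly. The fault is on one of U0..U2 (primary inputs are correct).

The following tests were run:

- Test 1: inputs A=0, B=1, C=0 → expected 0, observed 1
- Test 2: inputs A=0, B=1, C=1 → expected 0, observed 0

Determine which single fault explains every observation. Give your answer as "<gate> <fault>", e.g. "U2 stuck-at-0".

Fault-free values for test 1 (A=0, B=1, C=0): U0=1, U1=0, U2=0, giving Y=0. Observed 1.
Test 1: faults giving observed 1 are {U0 stuck-at-0, U1 stuck-at-1, U2 stuck-at-1}.
Test 2 (A=0, B=1, C=1): fault-free U0=1, U1=0, U2=0 → 0; observed 0. Eliminates U1 stuck-at-1, U2 stuck-at-1.
Only U0 stuck-at-0 is consistent with every test.

U0 stuck-at-0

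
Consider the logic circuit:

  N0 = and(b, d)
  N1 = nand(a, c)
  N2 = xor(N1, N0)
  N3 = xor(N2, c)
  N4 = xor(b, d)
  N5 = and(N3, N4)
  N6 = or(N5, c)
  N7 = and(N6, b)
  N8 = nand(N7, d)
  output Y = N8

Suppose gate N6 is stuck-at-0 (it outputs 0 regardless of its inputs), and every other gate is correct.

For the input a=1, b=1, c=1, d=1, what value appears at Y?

Propagate with N6 forced: N0=1, N1=0, N2=1, N3=0, N4=0, N5=0, N6=0 [stuck-at-0], N7=0, N8=1.
So Y = 1. (Without the fault it would be 0.)

1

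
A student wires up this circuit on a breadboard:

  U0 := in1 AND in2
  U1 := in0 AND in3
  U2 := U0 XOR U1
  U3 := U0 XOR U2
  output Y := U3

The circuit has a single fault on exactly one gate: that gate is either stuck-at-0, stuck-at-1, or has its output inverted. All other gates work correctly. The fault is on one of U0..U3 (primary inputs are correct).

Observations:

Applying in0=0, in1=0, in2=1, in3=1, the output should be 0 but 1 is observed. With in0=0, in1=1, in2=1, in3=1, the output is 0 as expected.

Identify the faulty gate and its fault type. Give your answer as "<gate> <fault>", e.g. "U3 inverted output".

U2 stuck-at-1

Fault-free values for test 1 (in0=0, in1=0, in2=1, in3=1): U0=0, U1=0, U2=0, U3=0, giving Y=0. Observed 1.
Test 1: faults giving observed 1 are {U1 stuck-at-1, U1 inverted output, U2 stuck-at-1, U2 inverted output, U3 stuck-at-1, U3 inverted output}.
Test 2 (in0=0, in1=1, in2=1, in3=1): fault-free U0=1, U1=0, U2=1, U3=0 → 0; observed 0. Eliminates U1 stuck-at-1, U1 inverted output, U2 inverted output, U3 stuck-at-1, U3 inverted output.
Only U2 stuck-at-1 is consistent with every test.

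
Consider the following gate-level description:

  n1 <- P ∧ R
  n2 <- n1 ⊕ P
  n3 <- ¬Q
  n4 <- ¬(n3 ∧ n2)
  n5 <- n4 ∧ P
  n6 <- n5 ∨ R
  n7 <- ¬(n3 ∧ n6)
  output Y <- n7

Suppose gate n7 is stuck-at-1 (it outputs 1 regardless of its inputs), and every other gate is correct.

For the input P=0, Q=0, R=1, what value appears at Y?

Propagate with n7 forced: n1=0, n2=0, n3=1, n4=1, n5=0, n6=1, n7=1 [stuck-at-1].
So Y = 1. (Without the fault it would be 0.)

1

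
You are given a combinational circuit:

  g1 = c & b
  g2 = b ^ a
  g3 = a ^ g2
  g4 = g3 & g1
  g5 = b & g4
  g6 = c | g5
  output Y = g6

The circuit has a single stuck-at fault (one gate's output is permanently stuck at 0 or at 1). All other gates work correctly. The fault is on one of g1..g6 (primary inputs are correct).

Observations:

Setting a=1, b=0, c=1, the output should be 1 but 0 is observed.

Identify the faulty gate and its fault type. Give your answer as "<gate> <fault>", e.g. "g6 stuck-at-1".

g6 stuck-at-0

Fault-free values for test 1 (a=1, b=0, c=1): g1=0, g2=1, g3=0, g4=0, g5=0, g6=1, giving Y=1. Observed 0.
Test 1: faults giving observed 0 are {g6 stuck-at-0}.
Only g6 stuck-at-0 is consistent with every test.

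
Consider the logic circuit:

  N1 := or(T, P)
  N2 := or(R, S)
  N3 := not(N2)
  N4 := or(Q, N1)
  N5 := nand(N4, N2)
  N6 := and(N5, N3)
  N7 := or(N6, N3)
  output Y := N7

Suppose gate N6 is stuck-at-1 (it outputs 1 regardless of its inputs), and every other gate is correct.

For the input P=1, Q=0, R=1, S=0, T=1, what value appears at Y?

1

Propagate with N6 forced: N1=1, N2=1, N3=0, N4=1, N5=0, N6=1 [stuck-at-1], N7=1.
So Y = 1. (Without the fault it would be 0.)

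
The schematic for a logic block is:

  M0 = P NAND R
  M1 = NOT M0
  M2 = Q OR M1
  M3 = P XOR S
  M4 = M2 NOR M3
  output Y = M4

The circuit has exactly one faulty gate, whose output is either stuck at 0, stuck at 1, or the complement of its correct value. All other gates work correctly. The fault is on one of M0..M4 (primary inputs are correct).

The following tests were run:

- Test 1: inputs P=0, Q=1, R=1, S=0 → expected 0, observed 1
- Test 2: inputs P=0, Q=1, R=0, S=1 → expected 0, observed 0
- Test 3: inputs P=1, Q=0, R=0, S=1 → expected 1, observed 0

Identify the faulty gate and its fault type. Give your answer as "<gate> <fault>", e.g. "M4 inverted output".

Fault-free values for test 1 (P=0, Q=1, R=1, S=0): M0=1, M1=0, M2=1, M3=0, M4=0, giving Y=0. Observed 1.
Test 1: faults giving observed 1 are {M2 stuck-at-0, M2 inverted output, M4 stuck-at-1, M4 inverted output}.
Test 2 (P=0, Q=1, R=0, S=1): fault-free M0=1, M1=0, M2=1, M3=1, M4=0 → 0; observed 0. Eliminates M4 stuck-at-1, M4 inverted output.
Test 3 (P=1, Q=0, R=0, S=1): fault-free M0=1, M1=0, M2=0, M3=0, M4=1 → 1; observed 0. Eliminates M2 stuck-at-0.
Only M2 inverted output is consistent with every test.

M2 inverted output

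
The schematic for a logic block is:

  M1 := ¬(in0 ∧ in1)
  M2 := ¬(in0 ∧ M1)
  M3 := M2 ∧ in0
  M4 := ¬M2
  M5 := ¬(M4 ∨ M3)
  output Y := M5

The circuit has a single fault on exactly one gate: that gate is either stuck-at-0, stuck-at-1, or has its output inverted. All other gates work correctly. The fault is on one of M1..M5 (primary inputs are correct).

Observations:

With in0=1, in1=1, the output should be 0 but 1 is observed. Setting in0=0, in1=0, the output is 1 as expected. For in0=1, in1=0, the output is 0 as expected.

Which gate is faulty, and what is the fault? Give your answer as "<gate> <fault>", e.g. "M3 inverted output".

M3 stuck-at-0

Fault-free values for test 1 (in0=1, in1=1): M1=0, M2=1, M3=1, M4=0, M5=0, giving Y=0. Observed 1.
Test 1: faults giving observed 1 are {M3 stuck-at-0, M3 inverted output, M5 stuck-at-1, M5 inverted output}.
Test 2 (in0=0, in1=0): fault-free M1=1, M2=1, M3=0, M4=0, M5=1 → 1; observed 1. Eliminates M3 inverted output, M5 inverted output.
Test 3 (in0=1, in1=0): fault-free M1=1, M2=0, M3=0, M4=1, M5=0 → 0; observed 0. Eliminates M5 stuck-at-1.
Only M3 stuck-at-0 is consistent with every test.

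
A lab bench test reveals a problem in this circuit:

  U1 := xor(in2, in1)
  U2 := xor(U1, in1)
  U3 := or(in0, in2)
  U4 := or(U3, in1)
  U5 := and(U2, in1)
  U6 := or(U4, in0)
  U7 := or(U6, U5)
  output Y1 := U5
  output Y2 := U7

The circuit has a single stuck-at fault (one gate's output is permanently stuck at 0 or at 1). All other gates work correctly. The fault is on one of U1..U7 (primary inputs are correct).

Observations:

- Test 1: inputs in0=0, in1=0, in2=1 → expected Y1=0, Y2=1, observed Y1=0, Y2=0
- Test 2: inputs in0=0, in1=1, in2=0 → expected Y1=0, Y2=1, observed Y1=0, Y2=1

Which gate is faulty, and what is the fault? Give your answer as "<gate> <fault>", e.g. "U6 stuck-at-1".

U3 stuck-at-0

Fault-free values for test 1 (in0=0, in1=0, in2=1): U1=1, U2=1, U3=1, U4=1, U5=0, U6=1, U7=1, giving Y1=0, Y2=1. Observed Y1=0, Y2=0.
Test 1: faults giving observed Y1=0, Y2=0 are {U3 stuck-at-0, U4 stuck-at-0, U6 stuck-at-0, U7 stuck-at-0}.
Test 2 (in0=0, in1=1, in2=0): fault-free U1=1, U2=0, U3=0, U4=1, U5=0, U6=1, U7=1 → Y1=0, Y2=1; observed Y1=0, Y2=1. Eliminates U4 stuck-at-0, U6 stuck-at-0, U7 stuck-at-0.
Only U3 stuck-at-0 is consistent with every test.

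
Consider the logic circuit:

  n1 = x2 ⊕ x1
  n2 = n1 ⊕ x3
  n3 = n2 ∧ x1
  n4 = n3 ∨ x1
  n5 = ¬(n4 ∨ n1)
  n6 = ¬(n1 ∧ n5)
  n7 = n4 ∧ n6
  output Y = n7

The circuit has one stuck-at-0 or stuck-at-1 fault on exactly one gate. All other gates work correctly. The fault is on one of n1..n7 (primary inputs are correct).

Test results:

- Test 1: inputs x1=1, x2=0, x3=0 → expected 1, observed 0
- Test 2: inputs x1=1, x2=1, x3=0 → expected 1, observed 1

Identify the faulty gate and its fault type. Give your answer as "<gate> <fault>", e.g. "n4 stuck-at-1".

n5 stuck-at-1

Fault-free values for test 1 (x1=1, x2=0, x3=0): n1=1, n2=1, n3=1, n4=1, n5=0, n6=1, n7=1, giving Y=1. Observed 0.
Test 1: faults giving observed 0 are {n4 stuck-at-0, n5 stuck-at-1, n6 stuck-at-0, n7 stuck-at-0}.
Test 2 (x1=1, x2=1, x3=0): fault-free n1=0, n2=0, n3=0, n4=1, n5=0, n6=1, n7=1 → 1; observed 1. Eliminates n4 stuck-at-0, n6 stuck-at-0, n7 stuck-at-0.
Only n5 stuck-at-1 is consistent with every test.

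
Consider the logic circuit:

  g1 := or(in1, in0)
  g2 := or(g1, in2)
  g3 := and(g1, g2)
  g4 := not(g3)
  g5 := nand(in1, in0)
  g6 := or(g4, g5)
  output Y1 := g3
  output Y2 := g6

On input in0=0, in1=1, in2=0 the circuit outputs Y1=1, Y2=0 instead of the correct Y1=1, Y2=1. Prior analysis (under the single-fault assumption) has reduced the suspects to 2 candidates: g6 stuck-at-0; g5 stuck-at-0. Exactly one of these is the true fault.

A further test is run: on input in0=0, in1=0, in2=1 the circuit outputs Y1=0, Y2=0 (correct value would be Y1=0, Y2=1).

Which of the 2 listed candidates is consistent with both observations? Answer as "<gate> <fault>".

Evaluate each candidate on input in0=0, in1=0, in2=1:
  g6 stuck-at-0: g1=0, g2=1, g3=0, g4=1, g5=1, g6=0 [stuck-at-0] → Y1=0, Y2=0 — matches
  g5 stuck-at-0: g1=0, g2=1, g3=0, g4=1, g5=0 [stuck-at-0], g6=1 → Y1=0, Y2=1 — eliminated
Only g6 stuck-at-0 reproduces the observed Y1=0, Y2=0.

g6 stuck-at-0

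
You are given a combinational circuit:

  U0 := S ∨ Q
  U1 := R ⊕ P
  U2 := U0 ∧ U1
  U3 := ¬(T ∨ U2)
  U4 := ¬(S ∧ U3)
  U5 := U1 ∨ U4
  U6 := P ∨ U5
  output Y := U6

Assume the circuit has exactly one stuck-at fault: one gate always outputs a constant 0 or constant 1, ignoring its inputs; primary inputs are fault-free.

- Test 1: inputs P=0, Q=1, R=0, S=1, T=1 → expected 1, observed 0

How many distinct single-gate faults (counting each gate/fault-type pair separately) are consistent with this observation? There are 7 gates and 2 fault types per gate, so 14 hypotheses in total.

4

Fault-free: U0=1, U1=0, U2=0, U3=0, U4=1, U5=1, U6=1 → 1. Observed 0.
  U0 stuck-at-0: output 1 ✗
  U0 stuck-at-1: output 1 ✗
  U1 stuck-at-0: output 1 ✗
  U1 stuck-at-1: output 1 ✗
  U2 stuck-at-0: output 1 ✗
  U2 stuck-at-1: output 1 ✗
  U3 stuck-at-0: output 1 ✗
  U3 stuck-at-1: output 0 ✓
  U4 stuck-at-0: output 0 ✓
  U4 stuck-at-1: output 1 ✗
  U5 stuck-at-0: output 0 ✓
  U5 stuck-at-1: output 1 ✗
  U6 stuck-at-0: output 0 ✓
  U6 stuck-at-1: output 1 ✗
Consistent faults: {U3 stuck-at-1, U4 stuck-at-0, U5 stuck-at-0, U6 stuck-at-0} — 4 in all.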